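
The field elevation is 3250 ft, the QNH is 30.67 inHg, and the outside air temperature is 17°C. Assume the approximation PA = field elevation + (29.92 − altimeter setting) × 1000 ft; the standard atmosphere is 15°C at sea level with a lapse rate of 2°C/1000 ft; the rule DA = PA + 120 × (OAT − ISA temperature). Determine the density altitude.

3340 ft

Pressure altitude = 3250 + (29.92 − 30.67) × 1000 = 3250 + (-750) = 2500 ft.
ISA temperature at 2500 ft = 15 − 2 × (2500/1000) = 10°C.
ISA deviation = 17 − 10 = +7°C.
Density altitude = 2500 + 120 × (7) = 3340 ft.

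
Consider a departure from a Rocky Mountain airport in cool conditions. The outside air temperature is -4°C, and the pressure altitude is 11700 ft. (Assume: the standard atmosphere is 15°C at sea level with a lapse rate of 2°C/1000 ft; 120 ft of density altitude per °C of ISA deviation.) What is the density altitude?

ISA temperature at 11700 ft = 15 − 2 × (11700/1000) = -8.4°C.
ISA deviation = -4 − (-8.4) = +4.4°C.
Density altitude = 11700 + 120 × (4.4) = 11700 + (+528) = 12228 ft.

12228 ft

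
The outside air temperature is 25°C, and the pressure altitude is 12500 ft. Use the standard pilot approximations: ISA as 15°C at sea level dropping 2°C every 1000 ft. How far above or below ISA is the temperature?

ISA+35°C

ISA temperature at 12500 ft = 15 − 2 × (12500/1000) = -10°C.
Deviation = OAT − ISA = 25 − (-10) = +35°C.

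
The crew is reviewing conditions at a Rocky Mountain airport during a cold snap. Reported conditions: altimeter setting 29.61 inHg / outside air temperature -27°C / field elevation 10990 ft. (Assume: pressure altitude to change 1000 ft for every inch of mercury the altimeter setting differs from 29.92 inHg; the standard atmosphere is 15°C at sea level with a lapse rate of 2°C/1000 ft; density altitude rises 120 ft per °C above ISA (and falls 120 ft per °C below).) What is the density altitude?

8972 ft

Pressure altitude = 10990 + (29.92 − 29.61) × 1000 = 10990 + (+310) = 11300 ft.
ISA temperature at 11300 ft = 15 − 2 × (11300/1000) = -7.6°C.
ISA deviation = -27 − (-7.6) = -19.4°C.
Density altitude = 11300 + 120 × (-19.4) = 8972 ft.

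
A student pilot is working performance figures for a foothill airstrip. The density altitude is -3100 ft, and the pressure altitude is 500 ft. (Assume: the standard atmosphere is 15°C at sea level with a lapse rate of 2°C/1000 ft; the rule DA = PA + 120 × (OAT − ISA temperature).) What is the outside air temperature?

-16°C

Density altitude − pressure altitude = -3100 − 500 = -3600 ft.
At 120 ft/°C that is an ISA deviation of -3600/120 = -30°C.
ISA temperature at 500 ft = 15 − 2 × (500/1000) = 14°C.
OAT = ISA + deviation = 14 + (-30) = -16°C.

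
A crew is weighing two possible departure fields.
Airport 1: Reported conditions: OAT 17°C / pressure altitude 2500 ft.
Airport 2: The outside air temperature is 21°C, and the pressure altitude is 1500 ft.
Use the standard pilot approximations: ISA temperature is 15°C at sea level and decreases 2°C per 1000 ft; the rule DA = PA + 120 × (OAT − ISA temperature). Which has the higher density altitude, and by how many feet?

Airport 1: ISA temp = 10°C, deviation +7°C, DA = 2500 + 120 × 7 = 3340 ft.
Airport 2: ISA temp = 12°C, deviation +9°C, DA = 1500 + 120 × 9 = 2580 ft.
Airport 1 is higher by 3340 − 2580 = 760 ft.

Airport 1 by 760 ft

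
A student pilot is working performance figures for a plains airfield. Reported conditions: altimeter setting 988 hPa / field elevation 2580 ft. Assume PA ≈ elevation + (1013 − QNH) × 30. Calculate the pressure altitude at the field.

3330 ft

Pressure correction = (1013 − 988) × 30 = +750 ft.
Pressure altitude = 2580 + (+750) = 3330 ft.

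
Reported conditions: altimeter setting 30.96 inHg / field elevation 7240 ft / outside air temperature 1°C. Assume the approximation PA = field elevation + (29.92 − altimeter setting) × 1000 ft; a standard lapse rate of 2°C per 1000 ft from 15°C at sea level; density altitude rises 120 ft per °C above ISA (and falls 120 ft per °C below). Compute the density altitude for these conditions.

Pressure altitude = 7240 + (29.92 − 30.96) × 1000 = 7240 + (-1040) = 6200 ft.
ISA temperature at 6200 ft = 15 − 2 × (6200/1000) = 2.6°C.
ISA deviation = 1 − 2.6 = -1.6°C.
Density altitude = 6200 + 120 × (-1.6) = 6008 ft.

6008 ft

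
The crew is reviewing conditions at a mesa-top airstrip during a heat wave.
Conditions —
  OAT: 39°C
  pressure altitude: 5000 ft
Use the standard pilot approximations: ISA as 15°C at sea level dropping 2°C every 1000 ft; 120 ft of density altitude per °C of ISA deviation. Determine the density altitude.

ISA temperature at 5000 ft = 15 − 2 × (5000/1000) = 5°C.
ISA deviation = 39 − 5 = +34°C.
Density altitude = 5000 + 120 × (34) = 5000 + (+4080) = 9080 ft.

9080 ft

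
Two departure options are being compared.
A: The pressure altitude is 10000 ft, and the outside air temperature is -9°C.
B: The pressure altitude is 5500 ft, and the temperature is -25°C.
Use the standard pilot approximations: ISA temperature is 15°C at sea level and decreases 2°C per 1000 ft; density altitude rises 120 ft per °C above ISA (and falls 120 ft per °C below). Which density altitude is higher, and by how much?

A by 7500 ft

A: ISA temp = -5°C, deviation -4°C, DA = 10000 + 120 × (-4) = 9520 ft.
B: ISA temp = 4°C, deviation -29°C, DA = 5500 + 120 × (-29) = 2020 ft.
A is higher by 9520 − 2020 = 7500 ft.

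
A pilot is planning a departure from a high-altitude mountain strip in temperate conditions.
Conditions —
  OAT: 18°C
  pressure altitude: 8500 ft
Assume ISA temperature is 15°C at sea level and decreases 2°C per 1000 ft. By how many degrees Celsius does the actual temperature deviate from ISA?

ISA temperature at 8500 ft = 15 − 2 × (8500/1000) = -2°C.
Deviation = OAT − ISA = 18 − (-2) = +20°C.

ISA+20°C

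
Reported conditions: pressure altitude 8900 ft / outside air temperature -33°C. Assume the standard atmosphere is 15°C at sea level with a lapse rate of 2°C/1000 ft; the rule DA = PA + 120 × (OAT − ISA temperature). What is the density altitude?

ISA temperature at 8900 ft = 15 − 2 × (8900/1000) = -2.8°C.
ISA deviation = -33 − (-2.8) = -30.2°C.
Density altitude = 8900 + 120 × (-30.2) = 8900 + (-3624) = 5276 ft.

5276 ft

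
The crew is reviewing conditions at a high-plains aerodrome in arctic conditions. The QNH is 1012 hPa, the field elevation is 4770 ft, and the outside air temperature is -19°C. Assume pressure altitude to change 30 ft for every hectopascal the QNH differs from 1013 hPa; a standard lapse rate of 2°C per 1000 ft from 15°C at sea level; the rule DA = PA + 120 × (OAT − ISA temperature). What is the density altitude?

1872 ft

Pressure altitude = 4770 + (1013 − 1012) × 30 = 4770 + (+30) = 4800 ft.
ISA temperature at 4800 ft = 15 − 2 × (4800/1000) = 5.4°C.
ISA deviation = -19 − 5.4 = -24.4°C.
Density altitude = 4800 + 120 × (-24.4) = 1872 ft.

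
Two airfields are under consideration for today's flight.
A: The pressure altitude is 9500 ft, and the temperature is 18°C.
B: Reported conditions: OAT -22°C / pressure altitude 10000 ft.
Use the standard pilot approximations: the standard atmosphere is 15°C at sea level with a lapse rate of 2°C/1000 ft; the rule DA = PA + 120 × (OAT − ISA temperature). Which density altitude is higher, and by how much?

A: ISA temp = -4°C, deviation +22°C, DA = 9500 + 120 × 22 = 12140 ft.
B: ISA temp = -5°C, deviation -17°C, DA = 10000 + 120 × (-17) = 7960 ft.
A is higher by 12140 − 7960 = 4180 ft.

A by 4180 ft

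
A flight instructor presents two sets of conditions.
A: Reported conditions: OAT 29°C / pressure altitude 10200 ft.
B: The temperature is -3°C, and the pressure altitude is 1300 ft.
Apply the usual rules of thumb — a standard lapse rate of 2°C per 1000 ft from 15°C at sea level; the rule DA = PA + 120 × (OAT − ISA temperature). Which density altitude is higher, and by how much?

A: ISA temp = -5.4°C, deviation +34.4°C, DA = 10200 + 120 × 34.4 = 14328 ft.
B: ISA temp = 12.4°C, deviation -15.4°C, DA = 1300 + 120 × (-15.4) = -548 ft.
A is higher by 14328 − (-548) = 14876 ft.

A by 14876 ft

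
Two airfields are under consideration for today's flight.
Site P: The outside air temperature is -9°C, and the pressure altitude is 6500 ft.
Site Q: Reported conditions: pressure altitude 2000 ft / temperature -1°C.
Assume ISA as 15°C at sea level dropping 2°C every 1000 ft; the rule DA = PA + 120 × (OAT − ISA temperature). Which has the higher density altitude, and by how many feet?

Site P: ISA temp = 2°C, deviation -11°C, DA = 6500 + 120 × (-11) = 5180 ft.
Site Q: ISA temp = 11°C, deviation -12°C, DA = 2000 + 120 × (-12) = 560 ft.
Site P is higher by 5180 − 560 = 4620 ft.

Site P by 4620 ft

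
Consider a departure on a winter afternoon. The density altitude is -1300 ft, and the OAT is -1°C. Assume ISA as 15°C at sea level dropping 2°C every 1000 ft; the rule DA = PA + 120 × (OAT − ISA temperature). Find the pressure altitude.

500 ft

DA = PA + 120 × (OAT − (15 − 2·PA/1000)) = PA + 120·OAT − 1800 + 0.24·PA = 1.24·PA + 120·OAT − 1800.
So 1.24·PA = -1300 − 120 × (-1) + 1800 = 620.
PA = 620 / 1.24 = 500 ft.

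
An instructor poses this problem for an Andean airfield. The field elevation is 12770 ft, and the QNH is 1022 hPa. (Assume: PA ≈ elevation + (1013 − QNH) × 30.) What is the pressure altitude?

12500 ft

Pressure correction = (1013 − 1022) × 30 = -270 ft.
Pressure altitude = 12770 + (-270) = 12500 ft.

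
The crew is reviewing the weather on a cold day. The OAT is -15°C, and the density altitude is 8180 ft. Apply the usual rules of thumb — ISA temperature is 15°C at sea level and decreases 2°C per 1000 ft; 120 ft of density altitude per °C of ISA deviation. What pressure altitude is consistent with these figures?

9500 ft

DA = PA + 120 × (OAT − (15 − 2·PA/1000)) = PA + 120·OAT − 1800 + 0.24·PA = 1.24·PA + 120·OAT − 1800.
So 1.24·PA = 8180 − 120 × (-15) + 1800 = 11780.
PA = 11780 / 1.24 = 9500 ft.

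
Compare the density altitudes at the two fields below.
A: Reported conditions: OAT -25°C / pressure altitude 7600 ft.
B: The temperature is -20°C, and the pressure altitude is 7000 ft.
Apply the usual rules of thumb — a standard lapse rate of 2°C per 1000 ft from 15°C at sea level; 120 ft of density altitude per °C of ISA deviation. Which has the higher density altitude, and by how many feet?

A by 144 ft

A: ISA temp = -0.2°C, deviation -24.8°C, DA = 7600 + 120 × (-24.8) = 4624 ft.
B: ISA temp = 1°C, deviation -21°C, DA = 7000 + 120 × (-21) = 4480 ft.
A is higher by 4624 − 4480 = 144 ft.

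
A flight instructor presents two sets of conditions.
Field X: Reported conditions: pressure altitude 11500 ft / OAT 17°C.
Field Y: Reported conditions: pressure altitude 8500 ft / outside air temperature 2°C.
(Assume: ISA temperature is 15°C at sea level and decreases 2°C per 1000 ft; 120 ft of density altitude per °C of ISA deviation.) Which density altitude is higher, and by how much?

Field X: ISA temp = -8°C, deviation +25°C, DA = 11500 + 120 × 25 = 14500 ft.
Field Y: ISA temp = -2°C, deviation +4°C, DA = 8500 + 120 × 4 = 8980 ft.
Field X is higher by 14500 − 8980 = 5520 ft.

Field X by 5520 ft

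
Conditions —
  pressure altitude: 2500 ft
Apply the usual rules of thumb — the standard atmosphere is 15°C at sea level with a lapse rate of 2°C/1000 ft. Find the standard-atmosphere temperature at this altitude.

10°C

ISA temperature = 15 − 2 × (2500/1000) = 15 − 5 = 10°C.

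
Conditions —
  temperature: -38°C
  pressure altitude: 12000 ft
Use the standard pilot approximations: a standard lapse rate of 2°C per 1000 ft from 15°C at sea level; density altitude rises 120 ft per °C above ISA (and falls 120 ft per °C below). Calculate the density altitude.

ISA temperature at 12000 ft = 15 − 2 × (12000/1000) = -9°C.
ISA deviation = -38 − (-9) = -29°C.
Density altitude = 12000 + 120 × (-29) = 12000 + (-3480) = 8520 ft.

8520 ft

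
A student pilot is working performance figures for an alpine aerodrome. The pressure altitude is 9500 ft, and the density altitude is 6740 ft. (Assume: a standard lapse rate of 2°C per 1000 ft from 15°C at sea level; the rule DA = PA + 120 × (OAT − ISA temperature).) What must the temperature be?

-27°C

Density altitude − pressure altitude = 6740 − 9500 = -2760 ft.
At 120 ft/°C that is an ISA deviation of -2760/120 = -23°C.
ISA temperature at 9500 ft = 15 − 2 × (9500/1000) = -4°C.
OAT = ISA + deviation = -4 + (-23) = -27°C.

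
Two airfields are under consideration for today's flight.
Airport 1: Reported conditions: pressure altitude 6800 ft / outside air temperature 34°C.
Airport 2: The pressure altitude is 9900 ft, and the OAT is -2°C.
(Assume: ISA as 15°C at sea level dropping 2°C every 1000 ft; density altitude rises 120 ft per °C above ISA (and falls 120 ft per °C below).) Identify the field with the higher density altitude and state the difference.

Airport 1: ISA temp = 1.4°C, deviation +32.6°C, DA = 6800 + 120 × 32.6 = 10712 ft.
Airport 2: ISA temp = -4.8°C, deviation +2.8°C, DA = 9900 + 120 × 2.8 = 10236 ft.
Airport 1 is higher by 10712 − 10236 = 476 ft.

Airport 1 by 476 ft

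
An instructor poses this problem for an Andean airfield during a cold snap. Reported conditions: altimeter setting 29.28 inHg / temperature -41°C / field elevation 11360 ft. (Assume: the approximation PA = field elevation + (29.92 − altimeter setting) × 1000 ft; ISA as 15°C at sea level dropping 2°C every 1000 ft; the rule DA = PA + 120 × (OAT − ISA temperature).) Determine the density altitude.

8160 ft

Pressure altitude = 11360 + (29.92 − 29.28) × 1000 = 11360 + (+640) = 12000 ft.
ISA temperature at 12000 ft = 15 − 2 × (12000/1000) = -9°C.
ISA deviation = -41 − (-9) = -32°C.
Density altitude = 12000 + 120 × (-32) = 8160 ft.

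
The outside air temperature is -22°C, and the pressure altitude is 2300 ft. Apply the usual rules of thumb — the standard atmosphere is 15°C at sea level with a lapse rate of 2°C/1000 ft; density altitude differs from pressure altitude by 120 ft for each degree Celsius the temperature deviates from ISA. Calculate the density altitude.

-1588 ft

ISA temperature at 2300 ft = 15 − 2 × (2300/1000) = 10.4°C.
ISA deviation = -22 − 10.4 = -32.4°C.
Density altitude = 2300 + 120 × (-32.4) = 2300 + (-3888) = -1588 ft.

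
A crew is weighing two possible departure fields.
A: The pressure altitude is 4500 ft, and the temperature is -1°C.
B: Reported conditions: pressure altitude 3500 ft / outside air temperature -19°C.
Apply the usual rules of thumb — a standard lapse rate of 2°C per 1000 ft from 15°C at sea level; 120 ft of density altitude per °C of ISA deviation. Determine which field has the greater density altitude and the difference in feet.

A: ISA temp = 6°C, deviation -7°C, DA = 4500 + 120 × (-7) = 3660 ft.
B: ISA temp = 8°C, deviation -27°C, DA = 3500 + 120 × (-27) = 260 ft.
A is higher by 3660 − 260 = 3400 ft.

A by 3400 ft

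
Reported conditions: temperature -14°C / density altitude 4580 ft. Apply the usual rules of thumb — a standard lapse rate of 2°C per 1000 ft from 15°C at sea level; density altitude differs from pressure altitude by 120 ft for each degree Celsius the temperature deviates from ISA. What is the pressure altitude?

6500 ft

DA = PA + 120 × (OAT − (15 − 2·PA/1000)) = PA + 120·OAT − 1800 + 0.24·PA = 1.24·PA + 120·OAT − 1800.
So 1.24·PA = 4580 − 120 × (-14) + 1800 = 8060.
PA = 8060 / 1.24 = 6500 ft.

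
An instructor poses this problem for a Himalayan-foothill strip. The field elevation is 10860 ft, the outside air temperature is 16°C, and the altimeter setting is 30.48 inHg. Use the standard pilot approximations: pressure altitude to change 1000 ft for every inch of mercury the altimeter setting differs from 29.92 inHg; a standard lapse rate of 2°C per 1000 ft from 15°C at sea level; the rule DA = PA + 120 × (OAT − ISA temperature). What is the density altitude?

12892 ft

Pressure altitude = 10860 + (29.92 − 30.48) × 1000 = 10860 + (-560) = 10300 ft.
ISA temperature at 10300 ft = 15 − 2 × (10300/1000) = -5.6°C.
ISA deviation = 16 − (-5.6) = +21.6°C.
Density altitude = 10300 + 120 × (21.6) = 12892 ft.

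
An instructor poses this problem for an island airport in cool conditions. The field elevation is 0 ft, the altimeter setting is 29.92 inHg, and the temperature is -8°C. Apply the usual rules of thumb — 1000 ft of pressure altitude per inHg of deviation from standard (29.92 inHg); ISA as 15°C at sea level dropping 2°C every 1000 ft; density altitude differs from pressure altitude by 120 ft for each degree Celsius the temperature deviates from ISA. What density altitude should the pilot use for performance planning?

Pressure altitude = 0 + (29.92 − 29.92) × 1000 = 0 + (0) = 0 ft.
ISA temperature at 0 ft = 15 − 2 × (0/1000) = 15°C.
ISA deviation = -8 − 15 = -23°C.
Density altitude = 0 + 120 × (-23) = -2760 ft.

-2760 ft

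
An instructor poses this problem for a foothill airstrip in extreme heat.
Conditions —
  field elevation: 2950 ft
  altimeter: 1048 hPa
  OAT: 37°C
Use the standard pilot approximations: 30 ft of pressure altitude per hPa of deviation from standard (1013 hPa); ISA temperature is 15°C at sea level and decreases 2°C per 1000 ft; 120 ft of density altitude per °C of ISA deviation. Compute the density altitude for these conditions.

4996 ft

Pressure altitude = 2950 + (1013 − 1048) × 30 = 2950 + (-1050) = 1900 ft.
ISA temperature at 1900 ft = 15 − 2 × (1900/1000) = 11.2°C.
ISA deviation = 37 − 11.2 = +25.8°C.
Density altitude = 1900 + 120 × (25.8) = 4996 ft.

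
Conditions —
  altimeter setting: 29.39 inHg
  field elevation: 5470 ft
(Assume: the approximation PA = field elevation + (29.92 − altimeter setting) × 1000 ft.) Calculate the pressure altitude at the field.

Pressure correction = (29.92 − 29.39) × 1000 = +530 ft.
Pressure altitude = 5470 + (+530) = 6000 ft.

6000 ft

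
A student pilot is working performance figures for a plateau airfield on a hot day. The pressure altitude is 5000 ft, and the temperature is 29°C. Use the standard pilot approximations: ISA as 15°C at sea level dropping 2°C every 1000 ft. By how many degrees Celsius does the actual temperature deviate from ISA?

ISA temperature at 5000 ft = 15 − 2 × (5000/1000) = 5°C.
Deviation = OAT − ISA = 29 − 5 = +24°C.

ISA+24°C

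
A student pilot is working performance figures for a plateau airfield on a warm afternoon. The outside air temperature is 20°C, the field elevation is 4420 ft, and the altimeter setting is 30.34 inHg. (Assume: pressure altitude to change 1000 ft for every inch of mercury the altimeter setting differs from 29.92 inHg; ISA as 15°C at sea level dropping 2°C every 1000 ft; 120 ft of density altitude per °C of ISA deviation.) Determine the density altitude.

5560 ft

Pressure altitude = 4420 + (29.92 − 30.34) × 1000 = 4420 + (-420) = 4000 ft.
ISA temperature at 4000 ft = 15 − 2 × (4000/1000) = 7°C.
ISA deviation = 20 − 7 = +13°C.
Density altitude = 4000 + 120 × (13) = 5560 ft.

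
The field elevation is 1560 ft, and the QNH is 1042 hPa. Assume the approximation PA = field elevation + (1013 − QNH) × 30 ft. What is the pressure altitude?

690 ft

Pressure correction = (1013 − 1042) × 30 = -870 ft.
Pressure altitude = 1560 + (-870) = 690 ft.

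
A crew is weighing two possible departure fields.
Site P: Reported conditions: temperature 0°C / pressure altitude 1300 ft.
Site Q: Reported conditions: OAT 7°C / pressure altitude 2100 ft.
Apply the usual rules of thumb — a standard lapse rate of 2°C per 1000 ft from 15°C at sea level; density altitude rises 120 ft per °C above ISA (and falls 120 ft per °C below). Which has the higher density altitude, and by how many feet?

Site P: ISA temp = 12.4°C, deviation -12.4°C, DA = 1300 + 120 × (-12.4) = -188 ft.
Site Q: ISA temp = 10.8°C, deviation -3.8°C, DA = 2100 + 120 × (-3.8) = 1644 ft.
Site Q is higher by 1644 − (-188) = 1832 ft.

Site Q by 1832 ft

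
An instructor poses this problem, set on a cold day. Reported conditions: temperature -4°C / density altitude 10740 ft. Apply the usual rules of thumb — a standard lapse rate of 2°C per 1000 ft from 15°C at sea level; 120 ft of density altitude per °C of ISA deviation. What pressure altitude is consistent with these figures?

DA = PA + 120 × (OAT − (15 − 2·PA/1000)) = PA + 120·OAT − 1800 + 0.24·PA = 1.24·PA + 120·OAT − 1800.
So 1.24·PA = 10740 − 120 × (-4) + 1800 = 13020.
PA = 13020 / 1.24 = 10500 ft.

10500 ft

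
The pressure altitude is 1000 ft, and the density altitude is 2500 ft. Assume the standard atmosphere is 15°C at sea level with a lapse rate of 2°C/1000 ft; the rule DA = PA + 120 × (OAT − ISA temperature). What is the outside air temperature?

25.5°C

Density altitude − pressure altitude = 2500 − 1000 = +1500 ft.
At 120 ft/°C that is an ISA deviation of 1500/120 = +12.5°C.
ISA temperature at 1000 ft = 15 − 2 × (1000/1000) = 13°C.
OAT = ISA + deviation = 13 + (+12.5) = 25.5°C.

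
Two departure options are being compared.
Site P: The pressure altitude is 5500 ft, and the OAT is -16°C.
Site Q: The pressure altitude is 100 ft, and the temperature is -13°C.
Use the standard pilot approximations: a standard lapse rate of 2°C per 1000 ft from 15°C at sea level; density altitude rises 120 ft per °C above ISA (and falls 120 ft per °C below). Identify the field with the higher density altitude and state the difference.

Site P by 6336 ft

Site P: ISA temp = 4°C, deviation -20°C, DA = 5500 + 120 × (-20) = 3100 ft.
Site Q: ISA temp = 14.8°C, deviation -27.8°C, DA = 100 + 120 × (-27.8) = -3236 ft.
Site P is higher by 3100 − (-3236) = 6336 ft.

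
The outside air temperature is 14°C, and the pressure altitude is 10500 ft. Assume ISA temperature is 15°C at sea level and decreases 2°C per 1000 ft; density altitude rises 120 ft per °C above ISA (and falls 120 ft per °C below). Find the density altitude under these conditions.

12900 ft

ISA temperature at 10500 ft = 15 − 2 × (10500/1000) = -6°C.
ISA deviation = 14 − (-6) = +20°C.
Density altitude = 10500 + 120 × (20) = 10500 + (+2400) = 12900 ft.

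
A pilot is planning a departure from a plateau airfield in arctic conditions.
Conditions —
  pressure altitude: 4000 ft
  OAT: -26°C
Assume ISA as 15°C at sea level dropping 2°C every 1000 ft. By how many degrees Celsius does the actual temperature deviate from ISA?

ISA-33°C

ISA temperature at 4000 ft = 15 − 2 × (4000/1000) = 7°C.
Deviation = OAT − ISA = -26 − 7 = -33°C.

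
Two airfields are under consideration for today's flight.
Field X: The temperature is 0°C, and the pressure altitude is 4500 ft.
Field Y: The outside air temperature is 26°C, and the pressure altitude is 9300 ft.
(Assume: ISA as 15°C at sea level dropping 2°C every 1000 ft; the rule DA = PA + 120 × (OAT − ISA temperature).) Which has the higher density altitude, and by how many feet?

Field Y by 9072 ft

Field X: ISA temp = 6°C, deviation -6°C, DA = 4500 + 120 × (-6) = 3780 ft.
Field Y: ISA temp = -3.6°C, deviation +29.6°C, DA = 9300 + 120 × 29.6 = 12852 ft.
Field Y is higher by 12852 − 3780 = 9072 ft.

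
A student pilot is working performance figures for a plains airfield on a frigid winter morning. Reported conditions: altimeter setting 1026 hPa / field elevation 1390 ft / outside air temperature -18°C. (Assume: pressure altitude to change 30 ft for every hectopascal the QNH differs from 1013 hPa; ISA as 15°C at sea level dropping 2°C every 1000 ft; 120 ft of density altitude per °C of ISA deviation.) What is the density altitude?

-2720 ft

Pressure altitude = 1390 + (1013 − 1026) × 30 = 1390 + (-390) = 1000 ft.
ISA temperature at 1000 ft = 15 − 2 × (1000/1000) = 13°C.
ISA deviation = -18 − 13 = -31°C.
Density altitude = 1000 + 120 × (-31) = -2720 ft.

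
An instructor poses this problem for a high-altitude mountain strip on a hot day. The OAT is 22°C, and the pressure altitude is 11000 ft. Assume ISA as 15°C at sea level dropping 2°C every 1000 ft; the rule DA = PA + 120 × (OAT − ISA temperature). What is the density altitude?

ISA temperature at 11000 ft = 15 − 2 × (11000/1000) = -7°C.
ISA deviation = 22 − (-7) = +29°C.
Density altitude = 11000 + 120 × (29) = 11000 + (+3480) = 14480 ft.

14480 ft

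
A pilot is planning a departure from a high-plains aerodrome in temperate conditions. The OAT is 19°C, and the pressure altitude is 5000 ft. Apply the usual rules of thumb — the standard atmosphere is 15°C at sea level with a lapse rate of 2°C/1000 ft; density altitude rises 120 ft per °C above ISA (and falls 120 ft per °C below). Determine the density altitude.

ISA temperature at 5000 ft = 15 − 2 × (5000/1000) = 5°C.
ISA deviation = 19 − 5 = +14°C.
Density altitude = 5000 + 120 × (14) = 5000 + (+1680) = 6680 ft.

6680 ft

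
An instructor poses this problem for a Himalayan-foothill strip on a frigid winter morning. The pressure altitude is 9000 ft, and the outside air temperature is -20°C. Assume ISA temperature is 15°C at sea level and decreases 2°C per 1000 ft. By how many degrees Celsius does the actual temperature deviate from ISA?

ISA temperature at 9000 ft = 15 − 2 × (9000/1000) = -3°C.
Deviation = OAT − ISA = -20 − (-3) = -17°C.

ISA-17°C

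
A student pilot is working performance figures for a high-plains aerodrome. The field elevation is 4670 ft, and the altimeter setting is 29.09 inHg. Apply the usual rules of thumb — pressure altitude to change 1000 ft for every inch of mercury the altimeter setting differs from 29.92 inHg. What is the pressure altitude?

5500 ft

Pressure correction = (29.92 − 29.09) × 1000 = +830 ft.
Pressure altitude = 4670 + (+830) = 5500 ft.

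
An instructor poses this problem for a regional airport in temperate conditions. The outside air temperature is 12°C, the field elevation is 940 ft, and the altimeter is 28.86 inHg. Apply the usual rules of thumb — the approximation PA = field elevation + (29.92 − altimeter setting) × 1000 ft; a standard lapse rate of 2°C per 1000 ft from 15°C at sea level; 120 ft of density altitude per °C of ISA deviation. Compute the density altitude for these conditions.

Pressure altitude = 940 + (29.92 − 28.86) × 1000 = 940 + (+1060) = 2000 ft.
ISA temperature at 2000 ft = 15 − 2 × (2000/1000) = 11°C.
ISA deviation = 12 − 11 = +1°C.
Density altitude = 2000 + 120 × (1) = 2120 ft.

2120 ft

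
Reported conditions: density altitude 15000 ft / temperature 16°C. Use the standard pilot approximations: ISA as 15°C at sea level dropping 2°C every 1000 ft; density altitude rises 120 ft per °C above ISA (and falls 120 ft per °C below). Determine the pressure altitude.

12000 ft

DA = PA + 120 × (OAT − (15 − 2·PA/1000)) = PA + 120·OAT − 1800 + 0.24·PA = 1.24·PA + 120·OAT − 1800.
So 1.24·PA = 15000 − 120 × 16 + 1800 = 14880.
PA = 14880 / 1.24 = 12000 ft.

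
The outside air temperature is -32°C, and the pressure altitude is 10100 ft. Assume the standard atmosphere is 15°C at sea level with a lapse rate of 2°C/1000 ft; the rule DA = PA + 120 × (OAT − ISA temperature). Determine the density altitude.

6884 ft

ISA temperature at 10100 ft = 15 − 2 × (10100/1000) = -5.2°C.
ISA deviation = -32 − (-5.2) = -26.8°C.
Density altitude = 10100 + 120 × (-26.8) = 10100 + (-3216) = 6884 ft.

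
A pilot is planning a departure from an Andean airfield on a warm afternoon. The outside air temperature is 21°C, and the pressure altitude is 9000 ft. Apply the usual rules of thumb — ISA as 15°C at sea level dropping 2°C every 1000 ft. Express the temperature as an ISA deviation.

ISA+24°C

ISA temperature at 9000 ft = 15 − 2 × (9000/1000) = -3°C.
Deviation = OAT − ISA = 21 − (-3) = +24°C.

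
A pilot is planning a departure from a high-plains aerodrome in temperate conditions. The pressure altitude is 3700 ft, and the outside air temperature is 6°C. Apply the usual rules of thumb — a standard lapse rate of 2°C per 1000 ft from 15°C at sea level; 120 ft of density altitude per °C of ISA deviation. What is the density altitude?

3508 ft

ISA temperature at 3700 ft = 15 − 2 × (3700/1000) = 7.6°C.
ISA deviation = 6 − 7.6 = -1.6°C.
Density altitude = 3700 + 120 × (-1.6) = 3700 + (-192) = 3508 ft.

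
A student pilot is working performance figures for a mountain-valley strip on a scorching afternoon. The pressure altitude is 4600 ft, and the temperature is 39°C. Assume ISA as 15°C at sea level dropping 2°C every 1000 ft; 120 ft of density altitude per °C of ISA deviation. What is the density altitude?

ISA temperature at 4600 ft = 15 − 2 × (4600/1000) = 5.8°C.
ISA deviation = 39 − 5.8 = +33.2°C.
Density altitude = 4600 + 120 × (33.2) = 4600 + (+3984) = 8584 ft.

8584 ft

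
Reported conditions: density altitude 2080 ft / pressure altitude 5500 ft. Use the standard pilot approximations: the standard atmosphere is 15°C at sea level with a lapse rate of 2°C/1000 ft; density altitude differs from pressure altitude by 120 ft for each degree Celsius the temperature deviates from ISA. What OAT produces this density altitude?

Density altitude − pressure altitude = 2080 − 5500 = -3420 ft.
At 120 ft/°C that is an ISA deviation of -3420/120 = -28.5°C.
ISA temperature at 5500 ft = 15 − 2 × (5500/1000) = 4°C.
OAT = ISA + deviation = 4 + (-28.5) = -24.5°C.

-24.5°C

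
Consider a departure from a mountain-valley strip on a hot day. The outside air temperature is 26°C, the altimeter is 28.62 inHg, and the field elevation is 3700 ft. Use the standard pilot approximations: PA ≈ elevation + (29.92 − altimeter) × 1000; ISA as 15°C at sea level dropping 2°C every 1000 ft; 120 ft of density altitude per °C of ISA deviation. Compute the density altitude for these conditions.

7520 ft

Pressure altitude = 3700 + (29.92 − 28.62) × 1000 = 3700 + (+1300) = 5000 ft.
ISA temperature at 5000 ft = 15 − 2 × (5000/1000) = 5°C.
ISA deviation = 26 − 5 = +21°C.
Density altitude = 5000 + 120 × (21) = 7520 ft.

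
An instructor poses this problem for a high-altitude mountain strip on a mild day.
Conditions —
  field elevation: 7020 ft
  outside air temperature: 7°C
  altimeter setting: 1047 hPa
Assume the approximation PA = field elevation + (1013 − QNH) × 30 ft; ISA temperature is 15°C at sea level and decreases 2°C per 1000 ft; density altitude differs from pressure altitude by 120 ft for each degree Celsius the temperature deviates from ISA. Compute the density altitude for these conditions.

6480 ft

Pressure altitude = 7020 + (1013 − 1047) × 30 = 7020 + (-1020) = 6000 ft.
ISA temperature at 6000 ft = 15 − 2 × (6000/1000) = 3°C.
ISA deviation = 7 − 3 = +4°C.
Density altitude = 6000 + 120 × (4) = 6480 ft.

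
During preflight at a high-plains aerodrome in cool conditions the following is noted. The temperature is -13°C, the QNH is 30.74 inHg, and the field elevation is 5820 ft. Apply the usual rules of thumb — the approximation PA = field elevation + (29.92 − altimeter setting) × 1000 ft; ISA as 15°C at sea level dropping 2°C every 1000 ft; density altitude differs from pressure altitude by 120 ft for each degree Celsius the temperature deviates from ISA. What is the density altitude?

Pressure altitude = 5820 + (29.92 − 30.74) × 1000 = 5820 + (-820) = 5000 ft.
ISA temperature at 5000 ft = 15 − 2 × (5000/1000) = 5°C.
ISA deviation = -13 − 5 = -18°C.
Density altitude = 5000 + 120 × (-18) = 2840 ft.

2840 ft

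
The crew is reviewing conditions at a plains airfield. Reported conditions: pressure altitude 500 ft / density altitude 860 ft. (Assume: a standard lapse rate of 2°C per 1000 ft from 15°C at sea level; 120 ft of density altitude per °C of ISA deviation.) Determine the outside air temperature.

Density altitude − pressure altitude = 860 − 500 = +360 ft.
At 120 ft/°C that is an ISA deviation of 360/120 = +3°C.
ISA temperature at 500 ft = 15 − 2 × (500/1000) = 14°C.
OAT = ISA + deviation = 14 + (+3) = 17°C.

17°C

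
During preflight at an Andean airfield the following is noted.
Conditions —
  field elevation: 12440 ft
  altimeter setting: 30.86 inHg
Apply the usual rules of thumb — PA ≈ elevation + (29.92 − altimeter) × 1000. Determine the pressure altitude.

Pressure correction = (29.92 − 30.86) × 1000 = -940 ft.
Pressure altitude = 12440 + (-940) = 11500 ft.

11500 ft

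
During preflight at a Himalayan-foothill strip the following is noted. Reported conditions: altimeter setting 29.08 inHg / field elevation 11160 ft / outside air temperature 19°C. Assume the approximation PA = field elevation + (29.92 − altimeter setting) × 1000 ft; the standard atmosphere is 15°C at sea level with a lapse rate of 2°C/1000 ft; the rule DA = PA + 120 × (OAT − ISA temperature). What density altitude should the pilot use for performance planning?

Pressure altitude = 11160 + (29.92 − 29.08) × 1000 = 11160 + (+840) = 12000 ft.
ISA temperature at 12000 ft = 15 − 2 × (12000/1000) = -9°C.
ISA deviation = 19 − (-9) = +28°C.
Density altitude = 12000 + 120 × (28) = 15360 ft.

15360 ft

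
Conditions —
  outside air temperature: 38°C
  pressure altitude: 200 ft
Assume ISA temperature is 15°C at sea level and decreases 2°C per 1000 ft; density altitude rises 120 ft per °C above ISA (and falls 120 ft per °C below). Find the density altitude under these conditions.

ISA temperature at 200 ft = 15 − 2 × (200/1000) = 14.6°C.
ISA deviation = 38 − 14.6 = +23.4°C.
Density altitude = 200 + 120 × (23.4) = 200 + (+2808) = 3008 ft.

3008 ft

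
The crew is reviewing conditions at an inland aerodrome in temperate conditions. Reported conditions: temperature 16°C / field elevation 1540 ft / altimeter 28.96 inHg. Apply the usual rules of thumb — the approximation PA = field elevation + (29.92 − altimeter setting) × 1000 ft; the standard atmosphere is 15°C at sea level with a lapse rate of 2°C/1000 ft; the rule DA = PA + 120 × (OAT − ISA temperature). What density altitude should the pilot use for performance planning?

3220 ft

Pressure altitude = 1540 + (29.92 − 28.96) × 1000 = 1540 + (+960) = 2500 ft.
ISA temperature at 2500 ft = 15 − 2 × (2500/1000) = 10°C.
ISA deviation = 16 − 10 = +6°C.
Density altitude = 2500 + 120 × (6) = 3220 ft.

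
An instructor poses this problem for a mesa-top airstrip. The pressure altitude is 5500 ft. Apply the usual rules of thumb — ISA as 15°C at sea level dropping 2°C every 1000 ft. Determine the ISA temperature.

ISA temperature = 15 − 2 × (5500/1000) = 15 − 11 = 4°C.

4°C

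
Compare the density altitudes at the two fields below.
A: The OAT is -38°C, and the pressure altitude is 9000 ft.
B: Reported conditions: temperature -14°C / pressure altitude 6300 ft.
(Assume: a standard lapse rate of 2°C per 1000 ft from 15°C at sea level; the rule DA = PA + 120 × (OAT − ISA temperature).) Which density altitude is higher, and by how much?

A by 468 ft

A: ISA temp = -3°C, deviation -35°C, DA = 9000 + 120 × (-35) = 4800 ft.
B: ISA temp = 2.4°C, deviation -16.4°C, DA = 6300 + 120 × (-16.4) = 4332 ft.
A is higher by 4800 − 4332 = 468 ft.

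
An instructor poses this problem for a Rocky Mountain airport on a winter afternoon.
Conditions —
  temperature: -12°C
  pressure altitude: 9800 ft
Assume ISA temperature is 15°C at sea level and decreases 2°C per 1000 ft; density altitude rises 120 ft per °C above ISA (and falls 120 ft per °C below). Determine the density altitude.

ISA temperature at 9800 ft = 15 − 2 × (9800/1000) = -4.6°C.
ISA deviation = -12 − (-4.6) = -7.4°C.
Density altitude = 9800 + 120 × (-7.4) = 9800 + (-888) = 8912 ft.

8912 ft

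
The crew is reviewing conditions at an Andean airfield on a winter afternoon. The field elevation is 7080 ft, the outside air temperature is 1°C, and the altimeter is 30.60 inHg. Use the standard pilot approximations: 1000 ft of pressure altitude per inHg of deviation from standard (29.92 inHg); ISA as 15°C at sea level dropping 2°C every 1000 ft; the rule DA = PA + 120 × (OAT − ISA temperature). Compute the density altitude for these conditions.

Pressure altitude = 7080 + (29.92 − 30.60) × 1000 = 7080 + (-680) = 6400 ft.
ISA temperature at 6400 ft = 15 − 2 × (6400/1000) = 2.2°C.
ISA deviation = 1 − 2.2 = -1.2°C.
Density altitude = 6400 + 120 × (-1.2) = 6256 ft.

6256 ft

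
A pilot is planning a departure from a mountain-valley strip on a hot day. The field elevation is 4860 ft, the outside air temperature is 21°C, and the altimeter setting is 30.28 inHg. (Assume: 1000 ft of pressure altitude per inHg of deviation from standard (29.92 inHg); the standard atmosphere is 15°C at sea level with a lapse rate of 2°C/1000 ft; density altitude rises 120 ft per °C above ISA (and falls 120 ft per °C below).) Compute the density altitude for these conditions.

Pressure altitude = 4860 + (29.92 − 30.28) × 1000 = 4860 + (-360) = 4500 ft.
ISA temperature at 4500 ft = 15 − 2 × (4500/1000) = 6°C.
ISA deviation = 21 − 6 = +15°C.
Density altitude = 4500 + 120 × (15) = 6300 ft.

6300 ft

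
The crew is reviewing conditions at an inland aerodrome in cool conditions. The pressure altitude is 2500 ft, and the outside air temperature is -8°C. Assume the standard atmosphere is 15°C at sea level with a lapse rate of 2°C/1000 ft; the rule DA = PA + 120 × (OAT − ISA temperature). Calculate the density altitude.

ISA temperature at 2500 ft = 15 − 2 × (2500/1000) = 10°C.
ISA deviation = -8 − 10 = -18°C.
Density altitude = 2500 + 120 × (-18) = 2500 + (-2160) = 340 ft.

340 ft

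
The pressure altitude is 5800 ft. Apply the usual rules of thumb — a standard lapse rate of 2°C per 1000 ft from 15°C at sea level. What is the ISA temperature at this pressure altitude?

ISA temperature = 15 − 2 × (5800/1000) = 15 − 11.6 = 3.4°C.

3.4°C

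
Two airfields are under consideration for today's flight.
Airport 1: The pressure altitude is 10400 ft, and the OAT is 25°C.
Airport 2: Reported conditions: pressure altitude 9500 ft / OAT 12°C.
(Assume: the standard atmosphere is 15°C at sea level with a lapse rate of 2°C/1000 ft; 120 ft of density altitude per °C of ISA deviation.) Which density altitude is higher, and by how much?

Airport 1 by 2676 ft

Airport 1: ISA temp = -5.8°C, deviation +30.8°C, DA = 10400 + 120 × 30.8 = 14096 ft.
Airport 2: ISA temp = -4°C, deviation +16°C, DA = 9500 + 120 × 16 = 11420 ft.
Airport 1 is higher by 14096 − 11420 = 2676 ft.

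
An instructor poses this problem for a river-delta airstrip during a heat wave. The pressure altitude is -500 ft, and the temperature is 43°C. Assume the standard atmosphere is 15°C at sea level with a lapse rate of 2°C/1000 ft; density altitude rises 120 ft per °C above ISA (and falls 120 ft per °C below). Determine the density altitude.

ISA temperature at -500 ft = 15 − 2 × (-500/1000) = 16°C.
ISA deviation = 43 − 16 = +27°C.
Density altitude = -500 + 120 × (27) = -500 + (+3240) = 2740 ft.

2740 ft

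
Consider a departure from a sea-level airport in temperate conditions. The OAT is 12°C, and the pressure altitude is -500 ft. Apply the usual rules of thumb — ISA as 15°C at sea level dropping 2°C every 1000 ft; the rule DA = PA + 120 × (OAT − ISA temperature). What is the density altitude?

ISA temperature at -500 ft = 15 − 2 × (-500/1000) = 16°C.
ISA deviation = 12 − 16 = -4°C.
Density altitude = -500 + 120 × (-4) = -500 + (-480) = -980 ft.

-980 ft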